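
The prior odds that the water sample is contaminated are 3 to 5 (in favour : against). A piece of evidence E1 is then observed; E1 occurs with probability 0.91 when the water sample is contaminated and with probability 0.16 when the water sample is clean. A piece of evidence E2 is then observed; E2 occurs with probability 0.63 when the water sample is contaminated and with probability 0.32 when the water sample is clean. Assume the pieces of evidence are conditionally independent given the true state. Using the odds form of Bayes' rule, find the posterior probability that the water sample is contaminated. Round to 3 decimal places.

Posterior probability ≈ 0.870

Prior odds = 3/5 = 0.60000. In log-odds, ln(0.60000) = -0.51083.
Add log likelihood ratios: ln(5.6875) + ln(1.9688) = 2.4157.
Posterior log-odds = 1.9048, so posterior odds = exp(1.9048) = 6.7184. Converting, P(H|E) = 6.7184/7.7184 = 0.870.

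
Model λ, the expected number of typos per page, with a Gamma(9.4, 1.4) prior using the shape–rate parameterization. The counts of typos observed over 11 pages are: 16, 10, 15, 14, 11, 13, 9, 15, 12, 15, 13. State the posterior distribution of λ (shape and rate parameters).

Posterior: Gamma(shape=152.4, rate=12.4)

Total count ∑xᵢ = 143 over n = 11 pages.
Gamma is conjugate to the Poisson likelihood: posterior is Gamma(shape = 9.4+143 = 152.4, rate = 1.4+11 = 12.4).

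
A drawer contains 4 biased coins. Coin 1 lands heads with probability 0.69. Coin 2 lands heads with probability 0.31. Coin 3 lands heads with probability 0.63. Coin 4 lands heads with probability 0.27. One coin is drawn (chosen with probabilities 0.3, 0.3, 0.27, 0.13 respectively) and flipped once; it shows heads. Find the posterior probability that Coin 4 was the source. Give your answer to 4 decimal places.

Tabulate prior·likelihood by source: [1] prior 0.3, lik 0.69, product 0.2070; [2] prior 0.3, lik 0.31, product 0.09300; [3] prior 0.27, lik 0.63, product 0.1701; [4] prior 0.13, lik 0.27, product 0.03510.
Normalizing constant = 0.50520; the posterior for Coin 4 is its product over the sum, 0.03510/0.50520 = 0.0695.

Posterior probability ≈ 0.0695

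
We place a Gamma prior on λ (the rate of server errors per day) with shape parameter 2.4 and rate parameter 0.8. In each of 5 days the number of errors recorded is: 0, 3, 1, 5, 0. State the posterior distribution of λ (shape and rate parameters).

Posterior: Gamma(shape=11.4, rate=5.8)

Total count ∑xᵢ = 9 over n = 5 days.
Gamma is conjugate to the Poisson likelihood: posterior is Gamma(shape = 2.4+9 = 11.4, rate = 0.8+5 = 5.8).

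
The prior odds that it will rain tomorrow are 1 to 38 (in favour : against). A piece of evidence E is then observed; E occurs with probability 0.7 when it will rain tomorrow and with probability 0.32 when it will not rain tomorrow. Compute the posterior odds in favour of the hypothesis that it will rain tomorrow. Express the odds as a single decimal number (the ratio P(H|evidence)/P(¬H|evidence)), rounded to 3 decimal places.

Prior odds = 1/38 = 0.026316. In log-odds, ln(0.026316) = -3.6376.
Add log likelihood ratio: ln(2.1875) = 0.78276.
Posterior log-odds = -2.8548, so posterior odds = exp(-2.8548) = 0.057566.

Posterior odds ≈ 0.058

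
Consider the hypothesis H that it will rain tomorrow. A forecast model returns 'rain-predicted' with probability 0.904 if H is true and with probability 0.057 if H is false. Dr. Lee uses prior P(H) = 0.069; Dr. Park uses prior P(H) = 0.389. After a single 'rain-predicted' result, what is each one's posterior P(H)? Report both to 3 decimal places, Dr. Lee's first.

P('+'|H) = 0.904, P('+'|¬H) = 0.057.
Dr. Lee: numerator 0.904·0.069 = 0.062376; evidence = 0.062376+0.057·0.931 = 0.11544; posterior = 0.540.
Dr. Park: numerator 0.904·0.389 = 0.35166; evidence = 0.35166+0.057·0.611 = 0.38648; posterior = 0.910.

Dr. Lee: 0.540; Dr. Park: 0.910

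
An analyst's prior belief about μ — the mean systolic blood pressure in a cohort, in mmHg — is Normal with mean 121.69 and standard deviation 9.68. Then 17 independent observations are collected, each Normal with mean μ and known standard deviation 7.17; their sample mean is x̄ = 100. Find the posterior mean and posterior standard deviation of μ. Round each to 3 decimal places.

Posterior mean ≈ 100.678; posterior SD ≈ 1.712

Prior precision 1/τ₀² = 1/9.68² = 0.0106721; data precision n/σ² = 17/7.17² = 0.330682.
Posterior precision = 0.0106721 + 0.330682 = 0.341354, giving posterior SD = 1/√0.341354 = 1.712.
Posterior mean = (0.0106721·121.69 + 0.330682·100) / 0.341354 = 100.678.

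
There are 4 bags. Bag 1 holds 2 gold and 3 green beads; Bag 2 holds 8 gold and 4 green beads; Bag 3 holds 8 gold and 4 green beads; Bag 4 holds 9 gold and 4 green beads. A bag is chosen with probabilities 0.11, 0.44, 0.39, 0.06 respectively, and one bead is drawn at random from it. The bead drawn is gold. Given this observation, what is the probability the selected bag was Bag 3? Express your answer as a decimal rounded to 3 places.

Tabulate prior·likelihood by source: [1] prior 0.11, lik 0.4, product 0.04400; [2] prior 0.44, lik 0.6667, product 0.2933; [3] prior 0.39, lik 0.6667, product 0.2600; [4] prior 0.06, lik 0.6923, product 0.04154.
Normalizing constant = 0.63887; the posterior for Bag 3 is its product over the sum, 0.2600/0.63887 = 0.407.

Posterior probability ≈ 0.407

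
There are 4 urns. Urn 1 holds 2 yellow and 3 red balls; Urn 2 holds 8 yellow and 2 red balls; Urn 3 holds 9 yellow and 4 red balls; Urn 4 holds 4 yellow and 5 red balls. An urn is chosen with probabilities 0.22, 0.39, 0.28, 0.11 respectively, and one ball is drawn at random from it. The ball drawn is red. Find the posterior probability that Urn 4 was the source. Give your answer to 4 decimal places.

Posterior probability ≈ 0.1711

Tabulate prior·likelihood by source: [1] prior 0.22, lik 0.6, product 0.1320; [2] prior 0.39, lik 0.2, product 0.07800; [3] prior 0.28, lik 0.3077, product 0.08615; [4] prior 0.11, lik 0.5556, product 0.06111.
Normalizing constant = 0.35726; the posterior for Urn 4 is its product over the sum, 0.06111/0.35726 = 0.1711.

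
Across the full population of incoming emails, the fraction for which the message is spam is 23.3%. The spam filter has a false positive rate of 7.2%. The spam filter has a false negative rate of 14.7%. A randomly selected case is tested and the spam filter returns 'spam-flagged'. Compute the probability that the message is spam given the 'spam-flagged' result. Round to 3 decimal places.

P(H | E) ≈ 0.783

Write H for 'the message is spam'. Prior odds H:¬H = 0.233/0.767 = 0.30378. For the 'spam-flagged' outcome, the likelihood ratio is 0.853/0.072 = 11.847.
Posterior odds = 0.30378 × 11.847 = 3.5990, so P(H|E) = 3.5990/(1+3.5990) = 0.783.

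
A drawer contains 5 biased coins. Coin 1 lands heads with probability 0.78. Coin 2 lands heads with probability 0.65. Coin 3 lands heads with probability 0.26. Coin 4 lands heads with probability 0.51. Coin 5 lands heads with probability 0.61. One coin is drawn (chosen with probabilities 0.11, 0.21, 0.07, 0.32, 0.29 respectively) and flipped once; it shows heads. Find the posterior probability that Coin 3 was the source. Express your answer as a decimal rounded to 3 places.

P(heads|C1) = 0.78; P(heads|C2) = 0.65; P(heads|C3) = 0.26; P(heads|C4) = 0.51; P(heads|C5) = 0.61.
Prior × likelihood for each source: 0.11·0.78=0.08580, 0.21·0.65=0.1365, 0.07·0.26=0.01820, 0.32·0.51=0.1632, 0.29·0.61=0.1769. Summing gives P(heads) = 0.58060.
P(Coin 3 | heads) = 0.01820 / 0.58060 = 0.031.

Posterior probability ≈ 0.031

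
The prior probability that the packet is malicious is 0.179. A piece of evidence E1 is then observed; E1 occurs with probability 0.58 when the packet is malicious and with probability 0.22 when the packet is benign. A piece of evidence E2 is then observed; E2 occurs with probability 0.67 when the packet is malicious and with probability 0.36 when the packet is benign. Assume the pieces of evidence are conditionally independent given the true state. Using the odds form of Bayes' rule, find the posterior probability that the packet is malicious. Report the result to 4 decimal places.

Posterior probability ≈ 0.5169

Prior odds = 0.179/(1−0.179) = 0.21803. In log-odds, ln(0.21803) = -1.5231.
Add log likelihood ratios: ln(2.6364) + ln(1.8611) = 1.5906.
Posterior log-odds = 0.067437, so posterior odds = exp(0.067437) = 1.0698. Converting, P(H|E) = 1.0698/2.0698 = 0.5169.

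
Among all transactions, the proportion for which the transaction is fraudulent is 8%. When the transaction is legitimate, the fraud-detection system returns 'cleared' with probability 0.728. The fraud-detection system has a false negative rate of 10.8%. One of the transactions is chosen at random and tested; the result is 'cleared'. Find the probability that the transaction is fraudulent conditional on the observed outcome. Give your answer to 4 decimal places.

Let H be the event that the transaction is fraudulent. P(H) = 0.08, so P(¬H) = 0.92. With E the 'cleared' result, P(E|H) = 0.108 and P(E|¬H) = 0.728.
P(E) = 0.108·0.08 + 0.728·0.92 = 0.0086400 + 0.66976 = 0.67840.
By Bayes' theorem, P(H|E) = 0.0086400 / 0.67840 = 0.0127.

P(H | E) ≈ 0.0127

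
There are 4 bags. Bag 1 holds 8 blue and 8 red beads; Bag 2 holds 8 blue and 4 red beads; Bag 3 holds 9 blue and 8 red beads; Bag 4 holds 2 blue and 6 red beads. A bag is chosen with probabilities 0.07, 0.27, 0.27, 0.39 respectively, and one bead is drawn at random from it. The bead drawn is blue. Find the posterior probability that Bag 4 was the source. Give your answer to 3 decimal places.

P(blue|Bag 1) = 0.5; P(blue|Bag 2) = 0.6667; P(blue|Bag 3) = 0.5294; P(blue|Bag 4) = 0.25.
Prior × likelihood for each source: 0.07·0.5=0.03500, 0.27·0.6667=0.1800, 0.27·0.5294=0.1429, 0.39·0.25=0.09750. Summing gives P(blue) = 0.45544.
P(Bag 4 | blue) = 0.09750 / 0.45544 = 0.214.

Posterior probability ≈ 0.214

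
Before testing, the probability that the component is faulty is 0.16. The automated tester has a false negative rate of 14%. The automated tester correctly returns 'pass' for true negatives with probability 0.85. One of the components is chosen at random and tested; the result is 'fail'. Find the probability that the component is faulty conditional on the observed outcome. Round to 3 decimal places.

Write H for 'the component is faulty'. Prior odds H:¬H = 0.16/0.84 = 0.19048. For the 'fail' outcome, the likelihood ratio is 0.86/0.15 = 5.7333.
Posterior odds = 0.19048 × 5.7333 = 1.0921, so P(H|E) = 1.0921/(1+1.0921) = 0.522.

P(H | E) ≈ 0.522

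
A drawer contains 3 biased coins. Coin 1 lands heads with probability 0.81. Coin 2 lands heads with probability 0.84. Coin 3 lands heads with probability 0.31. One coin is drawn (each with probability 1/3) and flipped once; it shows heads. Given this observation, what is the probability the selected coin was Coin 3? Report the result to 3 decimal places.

Posterior probability ≈ 0.158

P(heads|C1) = 0.81; P(heads|C2) = 0.84; P(heads|C3) = 0.31.
Prior × likelihood for each source: 0.333333·0.81=0.2700, 0.333333·0.84=0.2800, 0.333333·0.31=0.1033. Summing gives P(heads) = 0.65333.
P(Coin 3 | heads) = 0.1033 / 0.65333 = 0.158.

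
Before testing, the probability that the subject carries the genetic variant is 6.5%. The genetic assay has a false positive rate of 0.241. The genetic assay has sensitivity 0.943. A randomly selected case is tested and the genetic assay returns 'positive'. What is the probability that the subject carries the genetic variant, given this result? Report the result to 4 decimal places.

Let H be the event that the subject carries the genetic variant. P(H) = 0.065, so P(¬H) = 0.935. With E the 'positive' result, P(E|H) = 0.943 and P(E|¬H) = 0.241.
P(E) = 0.943·0.065 + 0.241·0.935 = 0.061295 + 0.22534 = 0.28663.
By Bayes' theorem, P(H|E) = 0.061295 / 0.28663 = 0.2138.

P(H | E) ≈ 0.2138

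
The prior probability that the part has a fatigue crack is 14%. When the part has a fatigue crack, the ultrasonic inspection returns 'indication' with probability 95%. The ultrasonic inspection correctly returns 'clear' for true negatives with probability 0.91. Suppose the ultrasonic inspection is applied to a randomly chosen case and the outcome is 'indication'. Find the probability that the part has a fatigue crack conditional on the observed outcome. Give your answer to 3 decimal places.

P(H | E) ≈ 0.632

Write H for 'the part has a fatigue crack'. Prior odds H:¬H = 0.14/0.86 = 0.16279. For the 'indication' outcome, the likelihood ratio is 0.95/0.09 = 10.556.
Posterior odds = 0.16279 × 10.556 = 1.7183, so P(H|E) = 1.7183/(1+1.7183) = 0.632.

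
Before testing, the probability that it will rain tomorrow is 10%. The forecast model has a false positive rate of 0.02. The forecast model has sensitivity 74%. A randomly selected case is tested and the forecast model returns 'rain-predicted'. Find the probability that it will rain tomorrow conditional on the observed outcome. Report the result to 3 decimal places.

Write H for 'it will rain tomorrow'. Prior odds H:¬H = 0.1/0.9 = 0.11111. For the 'rain-predicted' outcome, the likelihood ratio is 0.74/0.02 = 37.000.
Posterior odds = 0.11111 × 37.000 = 4.1111, so P(H|E) = 4.1111/(1+4.1111) = 0.804.

P(H | E) ≈ 0.804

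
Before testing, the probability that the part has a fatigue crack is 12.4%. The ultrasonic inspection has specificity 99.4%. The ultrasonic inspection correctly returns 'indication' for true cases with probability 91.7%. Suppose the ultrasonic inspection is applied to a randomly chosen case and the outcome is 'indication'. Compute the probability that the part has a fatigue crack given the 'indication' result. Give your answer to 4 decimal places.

P(H | E) ≈ 0.9558

Write H for 'the part has a fatigue crack'. Prior odds H:¬H = 0.124/0.876 = 0.14155. For the 'indication' outcome, the likelihood ratio is 0.917/0.006 = 152.83.
Posterior odds = 0.14155 × 152.83 = 21.634, so P(H|E) = 21.634/(1+21.634) = 0.9558.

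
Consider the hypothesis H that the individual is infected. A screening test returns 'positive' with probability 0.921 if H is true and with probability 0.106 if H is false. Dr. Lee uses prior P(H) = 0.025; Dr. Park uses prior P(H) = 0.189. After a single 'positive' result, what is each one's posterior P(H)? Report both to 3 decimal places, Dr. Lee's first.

The likelihood ratio for a 'positive' result is 0.921/0.106 = 8.6887.
Dr. Lee: prior odds 0.025/0.975 = 0.025641; posterior odds 0.22279; posterior probability 0.182.
Dr. Park: prior odds 0.189/0.811 = 0.23305; posterior odds 2.0249; posterior probability 0.669.

Dr. Lee: 0.182; Dr. Park: 0.669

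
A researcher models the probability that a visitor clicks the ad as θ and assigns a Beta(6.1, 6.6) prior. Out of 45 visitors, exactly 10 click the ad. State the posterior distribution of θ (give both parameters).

The binomial likelihood is conjugate to the Beta prior: with 10 successes and 35 failures, the posterior is Beta(6.1+10, 6.6+35) = Beta(16.1, 41.6).

Posterior: Beta(16.1, 41.6)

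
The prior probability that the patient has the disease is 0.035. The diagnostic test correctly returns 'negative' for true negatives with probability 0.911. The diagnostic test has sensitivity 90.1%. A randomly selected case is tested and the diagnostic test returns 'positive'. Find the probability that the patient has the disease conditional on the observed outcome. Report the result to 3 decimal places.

P(H | E) ≈ 0.269

Let H be the event that the patient has the disease. P(H) = 0.035, so P(¬H) = 0.965. With E the 'positive' result, P(E|H) = 0.901 and P(E|¬H) = 0.089.
P(E) = 0.901·0.035 + 0.089·0.965 = 0.031535 + 0.085885 = 0.11742.
By Bayes' theorem, P(H|E) = 0.031535 / 0.11742 = 0.269.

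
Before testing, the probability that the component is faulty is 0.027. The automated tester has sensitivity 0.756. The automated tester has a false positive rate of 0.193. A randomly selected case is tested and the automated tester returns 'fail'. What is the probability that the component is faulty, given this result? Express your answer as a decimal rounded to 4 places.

Write H for 'the component is faulty'. Prior odds H:¬H = 0.027/0.973 = 0.027749. For the 'fail' outcome, the likelihood ratio is 0.756/0.193 = 3.9171.
Posterior odds = 0.027749 × 3.9171 = 0.10870, so P(H|E) = 0.10870/(1+0.10870) = 0.0980.

P(H | E) ≈ 0.0980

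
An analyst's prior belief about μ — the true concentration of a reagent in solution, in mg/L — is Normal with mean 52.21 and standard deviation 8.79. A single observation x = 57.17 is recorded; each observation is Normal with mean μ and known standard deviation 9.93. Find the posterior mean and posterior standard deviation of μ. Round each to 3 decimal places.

Posterior mean ≈ 54.389; posterior SD ≈ 6.582

With known σ, the Normal prior is conjugate. Weight on the data is w = (n/σ²)/(n/σ² + 1/τ₀²) = 0.0101415/(0.0101415+0.0129426) = 0.43933.
Posterior mean = w·x̄ + (1−w)·μ₀ = 0.43933·57.17 + 0.56067·52.21 = 54.389. Posterior variance = 1/(0.0101415+0.0129426) = 43.3199, so SD = 6.582.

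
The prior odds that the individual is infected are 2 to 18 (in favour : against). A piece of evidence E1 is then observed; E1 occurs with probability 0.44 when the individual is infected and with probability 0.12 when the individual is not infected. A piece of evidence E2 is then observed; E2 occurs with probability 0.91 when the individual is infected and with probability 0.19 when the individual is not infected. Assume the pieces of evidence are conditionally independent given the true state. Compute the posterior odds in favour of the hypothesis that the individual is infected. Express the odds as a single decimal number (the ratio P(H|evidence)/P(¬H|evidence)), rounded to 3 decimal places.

Prior odds = 2/18 = 0.11111.
Likelihood ratio for E1 = 0.44/0.12 = 3.6667.
Likelihood ratio for E2 = 0.91/0.19 = 4.7895.
Posterior odds = prior odds × LR₁ × LR₂ = 1.9513.

Posterior odds ≈ 1.951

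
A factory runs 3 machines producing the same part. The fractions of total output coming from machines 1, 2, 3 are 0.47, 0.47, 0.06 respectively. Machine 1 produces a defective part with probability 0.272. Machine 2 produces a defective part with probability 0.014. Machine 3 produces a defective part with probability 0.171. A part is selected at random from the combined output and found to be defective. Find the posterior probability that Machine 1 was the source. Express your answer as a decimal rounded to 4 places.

P(defective|M1) = 0.272; P(defective|M2) = 0.014; P(defective|M3) = 0.171.
Prior × likelihood for each source: 0.47·0.272=0.1278, 0.47·0.014=0.006580, 0.06·0.171=0.01026. Summing gives P(defective) = 0.14468.
P(Machine 1 | defective) = 0.1278 / 0.14468 = 0.8836.

Posterior probability ≈ 0.8836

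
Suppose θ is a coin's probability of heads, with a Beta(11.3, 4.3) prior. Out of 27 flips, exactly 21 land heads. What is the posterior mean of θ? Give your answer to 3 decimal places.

Posterior mean ≈ 0.758

The binomial likelihood is conjugate to the Beta prior: with 21 successes and 6 failures, the posterior is Beta(11.3+21, 4.3+6) = Beta(32.3, 10.3).
Posterior mean = α/(α+β) = 32.3/42.6 = 0.758.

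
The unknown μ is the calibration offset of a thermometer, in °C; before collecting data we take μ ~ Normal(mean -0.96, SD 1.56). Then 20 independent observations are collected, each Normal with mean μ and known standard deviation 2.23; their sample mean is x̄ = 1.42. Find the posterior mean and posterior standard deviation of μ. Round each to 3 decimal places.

Prior precision 1/τ₀² = 1/1.56² = 0.410914; data precision n/σ² = 20/2.23² = 4.02180.
Posterior precision = 0.410914 + 4.02180 = 4.43271, giving posterior SD = 1/√4.43271 = 0.475.
Posterior mean = (0.410914·-0.96 + 4.02180·1.42) / 4.43271 = 1.199.

Posterior mean ≈ 1.199; posterior SD ≈ 0.475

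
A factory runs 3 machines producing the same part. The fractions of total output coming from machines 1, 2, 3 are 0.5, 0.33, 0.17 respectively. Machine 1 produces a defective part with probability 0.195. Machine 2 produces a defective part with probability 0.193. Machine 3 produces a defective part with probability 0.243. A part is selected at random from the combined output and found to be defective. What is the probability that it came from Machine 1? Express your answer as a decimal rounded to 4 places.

Posterior probability ≈ 0.4815

P(defective|M1) = 0.195; P(defective|M2) = 0.193; P(defective|M3) = 0.243.
Prior × likelihood for each source: 0.5·0.195=0.09750, 0.33·0.193=0.06369, 0.17·0.243=0.04131. Summing gives P(defective) = 0.20250.
P(Machine 1 | defective) = 0.09750 / 0.20250 = 0.4815.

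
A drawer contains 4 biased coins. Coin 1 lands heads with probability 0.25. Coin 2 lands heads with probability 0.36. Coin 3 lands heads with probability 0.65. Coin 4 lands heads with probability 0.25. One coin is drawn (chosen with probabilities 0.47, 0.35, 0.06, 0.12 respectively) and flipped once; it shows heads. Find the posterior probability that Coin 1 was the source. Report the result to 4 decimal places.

Posterior probability ≈ 0.3760

P(heads|C1) = 0.25; P(heads|C2) = 0.36; P(heads|C3) = 0.65; P(heads|C4) = 0.25.
Prior × likelihood for each source: 0.47·0.25=0.1175, 0.35·0.36=0.1260, 0.06·0.65=0.03900, 0.12·0.25=0.03000. Summing gives P(heads) = 0.31250.
P(Coin 1 | heads) = 0.1175 / 0.31250 = 0.3760.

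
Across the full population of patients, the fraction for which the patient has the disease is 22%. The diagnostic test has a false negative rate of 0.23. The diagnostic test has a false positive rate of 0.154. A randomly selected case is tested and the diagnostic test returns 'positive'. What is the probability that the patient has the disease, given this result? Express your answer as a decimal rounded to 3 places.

Let H be the event that the patient has the disease. P(H) = 0.22, so P(¬H) = 0.78. With E the 'positive' result, P(E|H) = 0.77 and P(E|¬H) = 0.154.
P(E) = 0.77·0.22 + 0.154·0.78 = 0.16940 + 0.12012 = 0.28952.
By Bayes' theorem, P(H|E) = 0.16940 / 0.28952 = 0.585.

P(H | E) ≈ 0.585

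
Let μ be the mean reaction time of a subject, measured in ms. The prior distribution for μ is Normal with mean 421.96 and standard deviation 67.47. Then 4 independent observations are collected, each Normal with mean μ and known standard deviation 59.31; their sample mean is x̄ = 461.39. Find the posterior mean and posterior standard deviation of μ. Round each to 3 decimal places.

With known σ, the Normal prior is conjugate. Weight on the data is w = (n/σ²)/(n/σ² + 1/τ₀²) = 0.00113711/(0.00113711+0.00021967) = 0.83809.
Posterior mean = w·x̄ + (1−w)·μ₀ = 0.83809·461.39 + 0.16191·421.96 = 455.006. Posterior variance = 1/(0.00113711+0.00021967) = 737.035, so SD = 27.148.

Posterior mean ≈ 455.006; posterior SD ≈ 27.148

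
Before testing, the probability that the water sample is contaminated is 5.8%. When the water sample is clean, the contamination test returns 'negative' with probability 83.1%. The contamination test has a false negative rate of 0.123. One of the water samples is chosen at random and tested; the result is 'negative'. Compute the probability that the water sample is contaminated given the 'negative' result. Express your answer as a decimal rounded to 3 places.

P(H | E) ≈ 0.009

Write H for 'the water sample is contaminated'. Prior odds H:¬H = 0.058/0.942 = 0.061571. For the 'negative' outcome, the likelihood ratio is 0.123/0.831 = 0.14801.
Posterior odds = 0.061571 × 0.14801 = 0.0091134, so P(H|E) = 0.0091134/(1+0.0091134) = 0.009.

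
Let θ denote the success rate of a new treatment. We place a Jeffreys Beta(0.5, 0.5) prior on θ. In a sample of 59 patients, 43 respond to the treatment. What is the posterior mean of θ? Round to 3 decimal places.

Observing 43 successes and 16 failures updates Beta(0.5, 0.5) by adding the success and failure counts to the two shape parameters: α = 0.5+43 = 43.5, β = 0.5+16 = 16.5.
Posterior mean = α/(α+β) = 43.5/60 = 0.725.

Posterior mean ≈ 0.725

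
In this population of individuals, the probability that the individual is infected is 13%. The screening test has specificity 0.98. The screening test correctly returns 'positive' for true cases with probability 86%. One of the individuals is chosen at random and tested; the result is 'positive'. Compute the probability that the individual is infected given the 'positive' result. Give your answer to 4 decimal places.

Let H be the event that the individual is infected. P(H) = 0.13, so P(¬H) = 0.87. With E the 'positive' result, P(E|H) = 0.86 and P(E|¬H) = 0.02.
P(E) = 0.86·0.13 + 0.02·0.87 = 0.11180 + 0.017400 = 0.12920.
By Bayes' theorem, P(H|E) = 0.11180 / 0.12920 = 0.8653.

P(H | E) ≈ 0.8653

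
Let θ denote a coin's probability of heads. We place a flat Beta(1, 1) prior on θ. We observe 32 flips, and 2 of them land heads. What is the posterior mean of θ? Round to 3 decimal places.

Posterior mean ≈ 0.088

The binomial likelihood is conjugate to the Beta prior: with 2 successes and 30 failures, the posterior is Beta(1+2, 1+30) = Beta(3, 31).
E[θ | data] = 3/(3+31) = 0.088.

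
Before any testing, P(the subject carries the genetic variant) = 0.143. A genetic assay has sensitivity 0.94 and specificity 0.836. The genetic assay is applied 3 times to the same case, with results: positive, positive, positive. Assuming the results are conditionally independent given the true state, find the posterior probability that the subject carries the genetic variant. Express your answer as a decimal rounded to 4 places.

Let H be the event that the subject carries the genetic variant; start with P(H) = 0.143. P('positive'|H) = 0.94, P('positive'|¬H) = 0.164.
Update on result 1 ('positive'): P(H) ← 0.94·0.1430 / (0.94·0.1430 + 0.164·0.8570) = 0.13442/0.27497 = 0.4889.
Update on result 2 ('positive'): P(H) ← 0.94·0.4889 / (0.94·0.4889 + 0.164·0.5111) = 0.45953/0.54335 = 0.8457.
Update on result 3 ('positive'): P(H) ← 0.94·0.8457 / (0.94·0.8457 + 0.164·0.1543) = 0.79498/0.82028 = 0.9692.

Posterior P(H) ≈ 0.9692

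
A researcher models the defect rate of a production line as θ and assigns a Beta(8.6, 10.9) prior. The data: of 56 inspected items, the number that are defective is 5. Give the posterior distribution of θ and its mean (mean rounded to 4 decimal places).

The binomial likelihood is conjugate to the Beta prior: with 5 successes and 51 failures, the posterior is Beta(8.6+5, 10.9+51) = Beta(13.6, 61.9).
Posterior mean = α/(α+β) = 13.6/75.5 = 0.1801.

Posterior: Beta(13.6, 61.9); mean ≈ 0.1801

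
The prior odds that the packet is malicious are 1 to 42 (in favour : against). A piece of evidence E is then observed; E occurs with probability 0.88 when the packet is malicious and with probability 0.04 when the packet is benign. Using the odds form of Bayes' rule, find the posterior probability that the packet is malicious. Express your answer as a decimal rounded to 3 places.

Prior odds = 1/42 = 0.023810.
Likelihood ratio for E = 0.88/0.04 = 22.000.
Posterior odds = prior odds × LR = 0.52381.
Posterior probability = odds/(1+odds) = 0.52381/1.5238 = 0.344.

Posterior probability ≈ 0.344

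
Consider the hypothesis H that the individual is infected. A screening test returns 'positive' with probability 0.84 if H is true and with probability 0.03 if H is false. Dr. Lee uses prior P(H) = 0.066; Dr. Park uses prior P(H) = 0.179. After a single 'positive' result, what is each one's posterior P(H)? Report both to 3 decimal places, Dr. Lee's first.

The likelihood ratio for a 'positive' result is 0.84/0.03 = 28.000.
Dr. Lee: prior odds 0.066/0.934 = 0.070664; posterior odds 1.9786; posterior probability 0.664.
Dr. Park: prior odds 0.179/0.821 = 0.21803; posterior odds 6.1048; posterior probability 0.859.

Dr. Lee: 0.664; Dr. Park: 0.859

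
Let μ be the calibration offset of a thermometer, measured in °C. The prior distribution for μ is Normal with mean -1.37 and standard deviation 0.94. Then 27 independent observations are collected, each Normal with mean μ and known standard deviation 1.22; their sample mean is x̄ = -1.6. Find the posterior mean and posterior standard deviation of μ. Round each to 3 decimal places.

Posterior mean ≈ -1.586; posterior SD ≈ 0.228

With known σ, the Normal prior is conjugate. Weight on the data is w = (n/σ²)/(n/σ² + 1/τ₀²) = 18.1403/(18.1403+1.13173) = 0.94128.
Posterior mean = w·x̄ + (1−w)·μ₀ = 0.94128·-1.6 + 0.058724·-1.37 = -1.586. Posterior variance = 1/(18.1403+1.13173) = 0.0518887, so SD = 0.228.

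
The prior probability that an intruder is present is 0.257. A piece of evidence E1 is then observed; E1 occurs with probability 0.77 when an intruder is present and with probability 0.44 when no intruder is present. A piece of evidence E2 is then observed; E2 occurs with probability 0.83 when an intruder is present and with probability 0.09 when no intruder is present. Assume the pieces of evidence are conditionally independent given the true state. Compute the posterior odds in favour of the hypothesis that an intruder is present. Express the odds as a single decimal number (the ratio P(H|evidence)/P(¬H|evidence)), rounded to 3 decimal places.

Prior odds = 0.257/(1−0.257) = 0.34590. In log-odds, ln(0.34590) = -1.0616.
Add log likelihood ratios: ln(1.7500) + ln(9.2222) = 2.7812.
Posterior log-odds = 1.7196, so posterior odds = exp(1.7196) = 5.5824.

Posterior odds ≈ 5.582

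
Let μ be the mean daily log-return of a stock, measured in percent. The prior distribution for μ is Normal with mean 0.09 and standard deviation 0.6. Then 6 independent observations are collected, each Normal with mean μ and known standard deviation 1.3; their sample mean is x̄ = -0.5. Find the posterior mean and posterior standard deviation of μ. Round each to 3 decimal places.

Posterior mean ≈ -0.241; posterior SD ≈ 0.398

With known σ, the Normal prior is conjugate. Weight on the data is w = (n/σ²)/(n/σ² + 1/τ₀²) = 3.55030/(3.55030+2.77778) = 0.56104.
Posterior mean = w·x̄ + (1−w)·μ₀ = 0.56104·-0.5 + 0.43896·0.09 = -0.241. Posterior variance = 1/(3.55030+2.77778) = 0.158026, so SD = 0.398.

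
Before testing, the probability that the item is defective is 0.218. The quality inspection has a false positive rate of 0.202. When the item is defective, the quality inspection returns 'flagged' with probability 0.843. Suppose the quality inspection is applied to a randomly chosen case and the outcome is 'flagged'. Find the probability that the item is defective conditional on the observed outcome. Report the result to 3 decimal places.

Write H for 'the item is defective'. Prior odds H:¬H = 0.218/0.782 = 0.27877. For the 'flagged' outcome, the likelihood ratio is 0.843/0.202 = 4.1733.
Posterior odds = 0.27877 × 4.1733 = 1.1634, so P(H|E) = 1.1634/(1+1.1634) = 0.538.

P(H | E) ≈ 0.538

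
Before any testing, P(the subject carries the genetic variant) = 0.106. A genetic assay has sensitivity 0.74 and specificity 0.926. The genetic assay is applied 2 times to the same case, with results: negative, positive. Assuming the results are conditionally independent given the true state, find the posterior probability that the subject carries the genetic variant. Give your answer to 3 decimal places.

Let H be the event that the subject carries the genetic variant; start with P(H) = 0.106. P('positive'|H) = 0.74, P('positive'|¬H) = 0.074.
Update on result 1 ('negative'): P(H) ← 0.26·0.1060 / (0.26·0.1060 + 0.926·0.8940) = 0.027560/0.85540 = 0.0322.
Update on result 2 ('positive'): P(H) ← 0.74·0.0322 / (0.74·0.0322 + 0.074·0.9678) = 0.023842/0.095458 = 0.2498.

Posterior P(H) ≈ 0.250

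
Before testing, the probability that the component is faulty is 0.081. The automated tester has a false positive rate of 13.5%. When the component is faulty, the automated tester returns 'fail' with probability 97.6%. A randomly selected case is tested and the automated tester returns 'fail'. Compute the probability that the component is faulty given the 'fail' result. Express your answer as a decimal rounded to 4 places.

Write H for 'the component is faulty'. Prior odds H:¬H = 0.081/0.919 = 0.088139. For the 'fail' outcome, the likelihood ratio is 0.976/0.135 = 7.2296.
Posterior odds = 0.088139 × 7.2296 = 0.63721, so P(H|E) = 0.63721/(1+0.63721) = 0.3892.

P(H | E) ≈ 0.3892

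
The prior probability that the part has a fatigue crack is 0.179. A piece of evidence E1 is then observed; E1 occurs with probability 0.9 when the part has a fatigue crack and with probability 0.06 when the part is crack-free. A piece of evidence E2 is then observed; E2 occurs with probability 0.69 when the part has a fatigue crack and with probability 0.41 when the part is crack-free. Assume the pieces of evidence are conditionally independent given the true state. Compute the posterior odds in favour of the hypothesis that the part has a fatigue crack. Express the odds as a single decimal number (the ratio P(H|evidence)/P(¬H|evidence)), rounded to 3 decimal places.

Posterior odds ≈ 5.504

Prior odds = 0.179/(1−0.179) = 0.21803.
Likelihood ratio for E1 = 0.9/0.06 = 15.000.
Likelihood ratio for E2 = 0.69/0.41 = 1.6829.
Posterior odds = prior odds × LR₁ × LR₂ = 5.5038.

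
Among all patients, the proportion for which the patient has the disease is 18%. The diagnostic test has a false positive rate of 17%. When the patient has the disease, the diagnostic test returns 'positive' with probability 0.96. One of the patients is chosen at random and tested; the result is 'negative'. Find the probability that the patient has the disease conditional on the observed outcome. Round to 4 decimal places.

Write H for 'the patient has the disease'. Prior odds H:¬H = 0.18/0.82 = 0.21951. For the 'negative' outcome, the likelihood ratio is 0.04/0.83 = 0.048193.
Posterior odds = 0.21951 × 0.048193 = 0.010579, so P(H|E) = 0.010579/(1+0.010579) = 0.0105.

P(H | E) ≈ 0.0105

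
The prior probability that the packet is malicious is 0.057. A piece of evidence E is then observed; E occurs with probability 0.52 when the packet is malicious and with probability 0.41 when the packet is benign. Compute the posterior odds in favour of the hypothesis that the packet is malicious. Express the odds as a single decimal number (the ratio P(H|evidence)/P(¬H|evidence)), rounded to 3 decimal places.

Prior odds = 0.057/(1−0.057) = 0.060445.
Likelihood ratio for E = 0.52/0.41 = 1.2683.
Posterior odds = prior odds × LR = 0.076662.

Posterior odds ≈ 0.077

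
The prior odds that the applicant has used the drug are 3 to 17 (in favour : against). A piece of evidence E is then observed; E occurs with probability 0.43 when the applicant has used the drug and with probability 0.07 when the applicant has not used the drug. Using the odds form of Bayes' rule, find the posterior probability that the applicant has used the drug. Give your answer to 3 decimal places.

Prior odds = 3/17 = 0.17647. In log-odds, ln(0.17647) = -1.7346.
Add log likelihood ratio: ln(6.1429) = 1.8153.
Posterior log-odds = 0.080689, so posterior odds = exp(0.080689) = 1.0840. Converting, P(H|E) = 1.0840/2.0840 = 0.520.

Posterior probability ≈ 0.520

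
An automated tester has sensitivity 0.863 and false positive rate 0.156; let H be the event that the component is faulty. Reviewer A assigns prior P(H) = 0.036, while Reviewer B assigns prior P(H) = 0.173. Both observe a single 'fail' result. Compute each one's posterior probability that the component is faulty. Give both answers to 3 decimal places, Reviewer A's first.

Reviewer A: 0.171; Reviewer B: 0.536

P('+'|H) = 0.863, P('+'|¬H) = 0.156.
Reviewer A: numerator 0.863·0.036 = 0.031068; evidence = 0.031068+0.156·0.964 = 0.18145; posterior = 0.171.
Reviewer B: numerator 0.863·0.173 = 0.14930; evidence = 0.14930+0.156·0.827 = 0.27831; posterior = 0.536.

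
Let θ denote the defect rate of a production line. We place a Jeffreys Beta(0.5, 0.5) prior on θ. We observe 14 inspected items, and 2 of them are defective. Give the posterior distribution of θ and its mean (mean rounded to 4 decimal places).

Posterior: Beta(2.5, 12.5); mean ≈ 0.1667

Observing 2 successes and 12 failures updates Beta(0.5, 0.5) by adding the success and failure counts to the two shape parameters: α = 0.5+2 = 2.5, β = 0.5+12 = 12.5.
Posterior mean = α/(α+β) = 2.5/15 = 0.1667.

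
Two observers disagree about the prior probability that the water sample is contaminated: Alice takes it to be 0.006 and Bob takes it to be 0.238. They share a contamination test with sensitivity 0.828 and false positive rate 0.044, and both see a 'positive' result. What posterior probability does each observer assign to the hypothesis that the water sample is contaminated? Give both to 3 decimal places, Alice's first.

Alice: 0.102; Bob: 0.855

P('+'|H) = 0.828, P('+'|¬H) = 0.044.
Alice: numerator 0.828·0.006 = 0.0049680; evidence = 0.0049680+0.044·0.994 = 0.048704; posterior = 0.102.
Bob: numerator 0.828·0.238 = 0.19706; evidence = 0.19706+0.044·0.762 = 0.23059; posterior = 0.855.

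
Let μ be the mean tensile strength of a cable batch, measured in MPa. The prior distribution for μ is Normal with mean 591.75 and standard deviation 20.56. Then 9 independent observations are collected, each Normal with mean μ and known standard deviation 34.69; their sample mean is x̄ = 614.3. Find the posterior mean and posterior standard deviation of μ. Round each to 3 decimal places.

Prior precision 1/τ₀² = 1/20.56² = 0.00236567; data precision n/σ² = 9/34.69² = 0.00747883.
Posterior precision = 0.00236567 + 0.00747883 = 0.00984450, giving posterior SD = 1/√0.00984450 = 10.079.
Posterior mean = (0.00236567·591.75 + 0.00747883·614.3) / 0.00984450 = 608.881.

Posterior mean ≈ 608.881; posterior SD ≈ 10.079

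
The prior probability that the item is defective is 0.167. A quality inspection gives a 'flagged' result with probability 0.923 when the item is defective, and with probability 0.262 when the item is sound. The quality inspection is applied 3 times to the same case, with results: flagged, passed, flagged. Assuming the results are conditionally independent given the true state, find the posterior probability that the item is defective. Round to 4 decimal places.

Posterior P(H) ≈ 0.2061

Let H be the event that the item is defective; start with P(H) = 0.167. P('flagged'|H) = 0.923, P('flagged'|¬H) = 0.262.
Update on result 1 ('flagged'): P(H) ← 0.923·0.1670 / (0.923·0.1670 + 0.262·0.8330) = 0.15414/0.37239 = 0.4139.
Update on result 2 ('passed'): P(H) ← 0.077·0.4139 / (0.077·0.4139 + 0.738·0.5861) = 0.031872/0.46439 = 0.0686.
Update on result 3 ('flagged'): P(H) ← 0.923·0.0686 / (0.923·0.0686 + 0.262·0.9314) = 0.063347/0.30737 = 0.2061.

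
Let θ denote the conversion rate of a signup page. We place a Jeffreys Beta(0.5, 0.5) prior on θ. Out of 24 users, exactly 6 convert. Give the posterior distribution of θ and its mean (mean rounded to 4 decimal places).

Posterior: Beta(6.5, 18.5); mean ≈ 0.2600

Observing 6 successes and 18 failures updates Beta(0.5, 0.5) by adding the success and failure counts to the two shape parameters: α = 0.5+6 = 6.5, β = 0.5+18 = 18.5.
Posterior mean = α/(α+β) = 6.5/25 = 0.2600.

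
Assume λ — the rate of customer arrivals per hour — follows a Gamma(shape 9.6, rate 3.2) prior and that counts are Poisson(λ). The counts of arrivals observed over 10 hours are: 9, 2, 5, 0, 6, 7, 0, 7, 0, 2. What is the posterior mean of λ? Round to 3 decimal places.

Posterior mean ≈ 3.606

The Poisson likelihood adds the total count to the shape and the number of exposure periods to the rate. Here ∑xᵢ = 38 and n = 10, so shape 9.6→47.6 and rate 3.2→13.2.
Posterior mean = shape/rate = 47.6/13.2 = 3.606.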